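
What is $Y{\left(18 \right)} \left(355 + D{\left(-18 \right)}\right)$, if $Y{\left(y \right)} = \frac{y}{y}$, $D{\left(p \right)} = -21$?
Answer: $334$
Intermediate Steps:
$Y{\left(y \right)} = 1$
$Y{\left(18 \right)} \left(355 + D{\left(-18 \right)}\right) = 1 \left(355 - 21\right) = 1 \cdot 334 = 334$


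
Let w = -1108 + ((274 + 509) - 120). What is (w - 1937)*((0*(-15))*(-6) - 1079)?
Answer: 2570178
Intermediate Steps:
w = -445 (w = -1108 + (783 - 120) = -1108 + 663 = -445)
(w - 1937)*((0*(-15))*(-6) - 1079) = (-445 - 1937)*((0*(-15))*(-6) - 1079) = -2382*(0*(-6) - 1079) = -2382*(0 - 1079) = -2382*(-1079) = 2570178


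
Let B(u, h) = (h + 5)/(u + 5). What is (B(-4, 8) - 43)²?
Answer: 900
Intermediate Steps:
B(u, h) = (5 + h)/(5 + u)
(B(-4, 8) - 43)² = ((5 + 8)/(5 - 4) - 43)² = (13/1 - 43)² = (1*13 - 43)² = (13 - 43)² = (-30)² = 900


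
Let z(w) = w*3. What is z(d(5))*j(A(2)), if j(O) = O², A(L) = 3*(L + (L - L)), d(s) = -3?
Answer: -324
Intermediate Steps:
z(w) = 3*w
A(L) = 3*L (A(L) = 3*(L + 0) = 3*L)
z(d(5))*j(A(2)) = (3*(-3))*(3*2)² = -9*6² = -9*36 = -324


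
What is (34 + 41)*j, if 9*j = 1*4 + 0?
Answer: 100/3 ≈ 33.333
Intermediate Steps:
j = 4/9 (j = (1*4 + 0)/9 = (4 + 0)/9 = (1/9)*4 = 4/9 ≈ 0.44444)
(34 + 41)*j = (34 + 41)*(4/9) = 75*(4/9) = 100/3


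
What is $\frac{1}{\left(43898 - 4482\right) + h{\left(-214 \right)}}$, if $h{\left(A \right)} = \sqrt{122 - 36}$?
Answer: $\frac{19708}{776810485} - \frac{\sqrt{86}}{1553620970} \approx 2.5364 \cdot 10^{-5}$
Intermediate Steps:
$h{\left(A \right)} = \sqrt{86}$
$\frac{1}{\left(43898 - 4482\right) + h{\left(-214 \right)}} = \frac{1}{\left(43898 - 4482\right) + \sqrt{86}} = \frac{1}{39416 + \sqrt{86}}$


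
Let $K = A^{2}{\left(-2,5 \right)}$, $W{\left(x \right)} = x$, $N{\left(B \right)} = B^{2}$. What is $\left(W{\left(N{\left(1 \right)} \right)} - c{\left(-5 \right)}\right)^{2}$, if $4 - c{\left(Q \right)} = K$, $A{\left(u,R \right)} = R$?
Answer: $484$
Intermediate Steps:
$K = 25$ ($K = 5^{2} = 25$)
$c{\left(Q \right)} = -21$ ($c{\left(Q \right)} = 4 - 25 = -21$)
$\left(W{\left(N{\left(1 \right)} \right)} - c{\left(-5 \right)}\right)^{2} = \left(1^{2} - -21\right)^{2} = \left(1 + 21\right)^{2} = 22^{2} = 484$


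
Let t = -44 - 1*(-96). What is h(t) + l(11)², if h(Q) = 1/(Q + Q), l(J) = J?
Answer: 12585/104 ≈ 121.01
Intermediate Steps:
t = 52 (t = -44 + 96 = 52)
h(Q) = 1/(2*Q)
h(t) + l(11)² = (½)/52 + 11² = (½)*(1/52) + 121 = 1/104 + 121 = 12585/104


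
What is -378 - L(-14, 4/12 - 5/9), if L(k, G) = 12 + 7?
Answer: -397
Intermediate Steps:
L(k, G) = 19
-378 - L(-14, 4/12 - 5/9) = -378 - 1*19 = -378 - 19 = -397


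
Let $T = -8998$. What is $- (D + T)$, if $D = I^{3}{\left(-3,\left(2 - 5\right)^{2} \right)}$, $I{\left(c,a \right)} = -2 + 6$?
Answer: $8934$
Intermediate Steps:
$I{\left(c,a \right)} = 4$
$D = 64$ ($D = 4^{3} = 64$)
$- (D + T) = - (64 - 8998) = \left(-1\right) \left(-8934\right) = 8934$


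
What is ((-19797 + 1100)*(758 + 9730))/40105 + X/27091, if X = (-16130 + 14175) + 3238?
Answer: -5312334783661/1086484555 ≈ -4889.5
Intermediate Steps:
X = 1283 (X = -1955 + 3238 = 1283)
((-19797 + 1100)*(758 + 9730))/40105 + X/27091 = ((-19797 + 1100)*(758 + 9730))/40105 + 1283/27091 = -18697*10488*(1/40105) + 1283*(1/27091) = -196094136*1/40105 + 1283/27091 = -196094136/40105 + 1283/27091 = -5312334783661/1086484555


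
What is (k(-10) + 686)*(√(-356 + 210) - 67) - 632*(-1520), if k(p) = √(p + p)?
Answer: 960640 - 2*(67 - I*√146)*(343 + I*√5) ≈ 9.1462e+5 + 7989.3*I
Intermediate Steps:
k(p) = √2*√p (k(p) = √(2*p) = √2*√p)
(k(-10) + 686)*(√(-356 + 210) - 67) - 632*(-1520) = (√2*√(-10) + 686)*(√(-356 + 210) - 67) - 632*(-1520) = (√2*(I*√10) + 686)*(√(-146) - 67) + 960640 = (2*I*√5 + 686)*(I*√146 - 67) + 960640 = (686 + 2*I*√5)*(-67 + I*√146) + 960640 = (-67 + I*√146)*(686 + 2*I*√5) + 960640 = 960640 + (-67 + I*√146)*(686 + 2*I*√5)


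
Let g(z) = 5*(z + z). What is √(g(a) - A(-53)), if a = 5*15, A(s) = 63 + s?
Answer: 2*√185 ≈ 27.203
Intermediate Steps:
a = 75
g(z) = 10*z (g(z) = 5*(2*z) = 10*z)
√(g(a) - A(-53)) = √(10*75 - (63 - 53)) = √(750 - 1*10) = √(750 - 10) = √740 = 2*√185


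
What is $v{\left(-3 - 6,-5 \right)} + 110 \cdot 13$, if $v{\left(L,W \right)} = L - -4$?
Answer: $1425$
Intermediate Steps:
$v{\left(L,W \right)} = 4 + L$ ($v{\left(L,W \right)} = L + 4 = 4 + L$)
$v{\left(-3 - 6,-5 \right)} + 110 \cdot 13 = \left(4 - 9\right) + 110 \cdot 13 = \left(4 - 9\right) + 1430 = -5 + 1430 = 1425$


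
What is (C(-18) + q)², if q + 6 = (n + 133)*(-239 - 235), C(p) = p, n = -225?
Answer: 1899565056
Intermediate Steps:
q = 43602 (q = -6 + (-225 + 133)*(-239 - 235) = -6 - 92*(-474) = -6 + 43608 = 43602)
(C(-18) + q)² = (-18 + 43602)² = 43584² = 1899565056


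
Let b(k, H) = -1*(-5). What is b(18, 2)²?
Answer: 25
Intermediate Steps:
b(k, H) = 5
b(18, 2)² = 5² = 25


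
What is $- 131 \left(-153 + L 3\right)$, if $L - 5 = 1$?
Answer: $17685$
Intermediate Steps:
$L = 6$ ($L = 5 + 1 = 6$)
$- 131 \left(-153 + L 3\right) = - 131 \left(-153 + 6 \cdot 3\right) = - 131 \left(-153 + 18\right) = \left(-131\right) \left(-135\right) = 17685$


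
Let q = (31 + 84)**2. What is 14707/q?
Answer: 14707/13225 ≈ 1.1121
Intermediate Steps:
q = 13225 (q = 115**2 = 13225)
14707/q = 14707/13225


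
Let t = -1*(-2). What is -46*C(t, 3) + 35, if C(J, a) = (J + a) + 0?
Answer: -195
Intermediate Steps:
t = 2
C(J, a) = J + a
-46*C(t, 3) + 35 = -46*(2 + 3) + 35 = -46*5 + 35 = -230 + 35 = -195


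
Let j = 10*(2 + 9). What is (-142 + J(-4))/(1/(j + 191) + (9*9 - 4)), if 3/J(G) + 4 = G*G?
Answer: -56889/30904 ≈ -1.8408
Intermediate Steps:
j = 110 (j = 10*11 = 110)
J(G) = 3/(-4 + G²) (J(G) = 3/(-4 + G*G) = 3/(-4 + G²))
(-142 + J(-4))/(1/(j + 191) + (9*9 - 4)) = (-142 + 3/(-4 + (-4)²))/(1/(110 + 191) + (9*9 - 4)) = (-142 + 3/(-4 + 16))/(1/301 + (81 - 4)) = (-142 + 3/12)/(1/301 + 77) = (-142 + 3*(1/12))/(23178/301) = (-142 + ¼)*(301/23178) = -567/4*301/23178 = -56889/30904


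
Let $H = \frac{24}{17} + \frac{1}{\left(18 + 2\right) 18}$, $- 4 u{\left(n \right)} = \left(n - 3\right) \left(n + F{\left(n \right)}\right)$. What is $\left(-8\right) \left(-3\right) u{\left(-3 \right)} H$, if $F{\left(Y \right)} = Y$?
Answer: $- \frac{25971}{85} \approx -305.54$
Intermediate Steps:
$u{\left(n \right)} = - \frac{n \left(-3 + n\right)}{2}$ ($u{\left(n \right)} = - \frac{\left(n - 3\right) \left(n + n\right)}{4} = - \frac{\left(-3 + n\right) 2 n}{4} = - \frac{2 n \left(-3 + n\right)}{4} = - \frac{n \left(-3 + n\right)}{2}$)
$H = \frac{8657}{6120}$ ($H = 24 \cdot \frac{1}{17} + \frac{1}{20} \cdot \frac{1}{18} = \frac{24}{17} + \frac{1}{20} \cdot \frac{1}{18} = \frac{24}{17} + \frac{1}{360} = \frac{8657}{6120} \approx 1.4145$)
$\left(-8\right) \left(-3\right) u{\left(-3 \right)} H = \left(-8\right) \left(-3\right) \frac{1}{2} \left(-3\right) \left(3 - -3\right) \frac{8657}{6120} = 24 \cdot \frac{1}{2} \left(-3\right) \left(3 + 3\right) \frac{8657}{6120} = 24 \cdot \frac{1}{2} \left(-3\right) 6 \cdot \frac{8657}{6120} = 24 \left(-9\right) \frac{8657}{6120} = \left(-216\right) \frac{8657}{6120} = - \frac{25971}{85}$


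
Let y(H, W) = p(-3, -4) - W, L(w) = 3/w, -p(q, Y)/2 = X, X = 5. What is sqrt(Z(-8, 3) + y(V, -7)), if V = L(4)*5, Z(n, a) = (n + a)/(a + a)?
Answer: I*sqrt(138)/6 ≈ 1.9579*I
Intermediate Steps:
p(q, Y) = -10 (p(q, Y) = -2*5 = -10)
Z(n, a) = (a + n)/(2*a) (Z(n, a) = (a + n)/((2*a)) = (a + n)*(1/(2*a)) = (a + n)/(2*a))
V = 15/4 (V = (3/4)*5 = 15/4 ≈ 3.7500)
y(H, W) = -10 - W
sqrt(Z(-8, 3) + y(V, -7)) = sqrt((1/2)*(3 - 8)/3 + (-10 - 1*(-7))) = sqrt((1/2)*(1/3)*(-5) + (-10 + 7)) = sqrt(-5/6 - 3) = sqrt(-23/6) = I*sqrt(138)/6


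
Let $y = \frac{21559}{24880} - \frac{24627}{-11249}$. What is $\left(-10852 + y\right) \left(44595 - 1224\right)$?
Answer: $- \frac{131689516996149219}{279875120} \approx -4.7053 \cdot 10^{8}$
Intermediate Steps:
$y = \frac{855236951}{279875120}$ ($y = 21559 \cdot \frac{1}{24880} - - \frac{24627}{11249} = \frac{21559}{24880} + \frac{24627}{11249} = \frac{855236951}{279875120} \approx 3.0558$)
$\left(-10852 + y\right) \left(44595 - 1224\right) = \left(-10852 + \frac{855236951}{279875120}\right) \left(44595 - 1224\right) = \left(- \frac{3036349565289}{279875120}\right) 43371 = - \frac{131689516996149219}{279875120}$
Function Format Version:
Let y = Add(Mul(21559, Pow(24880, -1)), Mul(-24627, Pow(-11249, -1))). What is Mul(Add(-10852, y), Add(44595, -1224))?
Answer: Rational(-131689516996149219, 279875120) ≈ -4.7053e+8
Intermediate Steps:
y = Rational(855236951, 279875120) (y = Add(Mul(21559, Rational(1, 24880)), Mul(-24627, Rational(-1, 11249))) = Add(Rational(21559, 24880), Rational(24627, 11249)) = Rational(855236951, 279875120) ≈ 3.0558)
Mul(Add(-10852, y), Add(44595, -1224)) = Mul(Add(-10852, Rational(855236951, 279875120)), Add(44595, -1224)) = Mul(Rational(-3036349565289, 279875120), 43371) = Rational(-131689516996149219, 279875120)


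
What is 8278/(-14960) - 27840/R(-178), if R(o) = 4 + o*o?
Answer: -2495587/1742840 ≈ -1.4319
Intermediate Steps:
R(o) = 4 + o²
8278/(-14960) - 27840/R(-178) = 8278/(-14960) - 27840/(4 + (-178)²) = 8278*(-1/14960) - 27840/(4 + 31684) = -4139/7480 - 27840/31688 = -4139/7480 - 27840*1/31688 = -4139/7480 - 3480/3961 = -2495587/1742840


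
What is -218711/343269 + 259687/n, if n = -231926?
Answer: -139867264189/79613006094 ≈ -1.7568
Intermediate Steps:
-218711/343269 + 259687/n = -218711/343269 + 259687/(-231926) = -218711*1/343269 + 259687*(-1/231926) = -218711/343269 - 259687/231926 = -139867264189/79613006094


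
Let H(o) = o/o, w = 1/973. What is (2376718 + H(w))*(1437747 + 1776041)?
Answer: 7638271001572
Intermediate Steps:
w = 1/973 ≈ 0.0010277
H(o) = 1
(2376718 + H(w))*(1437747 + 1776041) = (2376718 + 1)*(1437747 + 1776041) = 2376719*3213788 = 7638271001572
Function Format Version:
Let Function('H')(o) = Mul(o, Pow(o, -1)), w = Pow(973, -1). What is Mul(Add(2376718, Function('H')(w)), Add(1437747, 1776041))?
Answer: 7638271001572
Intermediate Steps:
w = Rational(1, 973) ≈ 0.0010277
Function('H')(o) = 1
Mul(Add(2376718, Function('H')(w)), Add(1437747, 1776041)) = Mul(Add(2376718, 1), Add(1437747, 1776041)) = Mul(2376719, 3213788) = 7638271001572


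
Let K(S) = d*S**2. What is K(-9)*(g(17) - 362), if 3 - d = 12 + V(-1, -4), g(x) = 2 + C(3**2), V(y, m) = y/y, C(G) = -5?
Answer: 295650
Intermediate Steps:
V(y, m) = 1
g(x) = -3 (g(x) = 2 - 5 = -3)
d = -10 (d = 3 - (12 + 1) = 3 - 1*13 = 3 - 13 = -10)
K(S) = -10*S**2
K(-9)*(g(17) - 362) = (-10*(-9)**2)*(-3 - 362) = -10*81*(-365) = -810*(-365) = 295650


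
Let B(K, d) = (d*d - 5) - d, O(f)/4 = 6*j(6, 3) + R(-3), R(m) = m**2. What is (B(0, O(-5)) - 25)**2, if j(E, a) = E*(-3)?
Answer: 24706181124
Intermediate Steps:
j(E, a) = -3*E
O(f) = -396 (O(f) = 4*(6*(-3*6) + (-3)**2) = 4*(6*(-18) + 9) = 4*(-108 + 9) = 4*(-99) = -396)
B(K, d) = -5 + d**2 - d (B(K, d) = (d**2 - 5) - d = (-5 + d**2) - d = -5 + d**2 - d)
(B(0, O(-5)) - 25)**2 = ((-5 + (-396)**2 - 1*(-396)) - 25)**2 = ((-5 + 156816 + 396) - 25)**2 = (157207 - 25)**2 = 157182**2 = 24706181124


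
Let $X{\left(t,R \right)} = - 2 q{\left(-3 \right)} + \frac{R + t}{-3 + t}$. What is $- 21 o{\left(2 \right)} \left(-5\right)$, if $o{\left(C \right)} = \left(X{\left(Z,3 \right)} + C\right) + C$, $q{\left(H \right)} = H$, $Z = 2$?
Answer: $525$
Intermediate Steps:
$X{\left(t,R \right)} = 6 + \frac{R + t}{-3 + t}$ ($X{\left(t,R \right)} = \left(-2\right) \left(-3\right) + \frac{R + t}{-3 + t} = 6 + \frac{R + t}{-3 + t}$)
$o{\left(C \right)} = 1 + 2 C$ ($o{\left(C \right)} = \left(\frac{-18 + 3 + 7 \cdot 2}{-3 + 2} + C\right) + C = \left(\frac{-18 + 3 + 14}{-1} + C\right) + C = \left(\left(-1\right) \left(-1\right) + C\right) + C = \left(1 + C\right) + C = 1 + 2 C$)
$- 21 o{\left(2 \right)} \left(-5\right) = - 21 \left(1 + 2 \cdot 2\right) \left(-5\right) = - 21 \left(1 + 4\right) \left(-5\right) = \left(-21\right) 5 \left(-5\right) = \left(-105\right) \left(-5\right) = 525$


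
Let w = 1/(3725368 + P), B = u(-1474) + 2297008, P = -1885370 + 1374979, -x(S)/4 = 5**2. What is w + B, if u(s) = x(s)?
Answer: 7384506391117/3214977 ≈ 2.2969e+6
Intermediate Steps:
x(S) = -100 (x(S) = -4*5**2 = -4*25 = -100)
u(s) = -100
P = -510391
B = 2296908 (B = -100 + 2297008 = 2296908)
w = 1/3214977 (w = 1/(3725368 - 510391) = 1/3214977 ≈ 3.1104e-7)
w + B = 1/3214977 + 2296908 = 7384506391117/3214977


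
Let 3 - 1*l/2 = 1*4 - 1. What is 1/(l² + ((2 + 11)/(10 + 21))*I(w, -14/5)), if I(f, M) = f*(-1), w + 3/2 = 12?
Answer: -62/273 ≈ -0.22711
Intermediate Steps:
w = 21/2 (w = -3/2 + 12 = 21/2 ≈ 10.500)
I(f, M) = -f
l = 0 (l = 6 - 2*(1*4 - 1) = 6 - 2*(4 - 1) = 6 - 2*3 = 6 - 6 = 0)
1/(l² + ((2 + 11)/(10 + 21))*I(w, -14/5)) = 1/(0² + ((2 + 11)/(10 + 21))*(-1*21/2)) = 1/(0 + (13/31)*(-21/2)) = 1/(0 - 273/62) = 1/(-273/62) = -62/273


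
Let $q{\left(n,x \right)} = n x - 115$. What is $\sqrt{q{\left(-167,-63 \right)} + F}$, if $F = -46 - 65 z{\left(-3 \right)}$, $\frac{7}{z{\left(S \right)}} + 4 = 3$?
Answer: $\sqrt{10815} \approx 104.0$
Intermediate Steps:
$z{\left(S \right)} = -7$ ($z{\left(S \right)} = \frac{7}{-4 + 3} = \frac{7}{-1} = 7 \left(-1\right) = -7$)
$F = 409$ ($F = -46 - -455 = -46 + 455 = 409$)
$q{\left(n,x \right)} = -115 + n x$
$\sqrt{q{\left(-167,-63 \right)} + F} = \sqrt{\left(-115 - -10521\right) + 409} = \sqrt{\left(-115 + 10521\right) + 409} = \sqrt{10406 + 409} = \sqrt{10815}$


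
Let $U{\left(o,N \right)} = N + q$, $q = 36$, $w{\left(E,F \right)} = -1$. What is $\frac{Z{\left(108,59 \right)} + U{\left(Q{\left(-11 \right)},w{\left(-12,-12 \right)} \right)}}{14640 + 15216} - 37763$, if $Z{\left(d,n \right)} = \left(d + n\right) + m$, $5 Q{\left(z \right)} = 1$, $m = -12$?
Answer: $- \frac{563725969}{14928} \approx -37763.0$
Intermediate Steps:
$Q{\left(z \right)} = \frac{1}{5}$ ($Q{\left(z \right)} = \frac{1}{5} \cdot 1 = \frac{1}{5}$)
$Z{\left(d,n \right)} = -12 + d + n$ ($Z{\left(d,n \right)} = \left(d + n\right) - 12 = -12 + d + n$)
$U{\left(o,N \right)} = 36 + N$ ($U{\left(o,N \right)} = N + 36 = 36 + N$)
$\frac{Z{\left(108,59 \right)} + U{\left(Q{\left(-11 \right)},w{\left(-12,-12 \right)} \right)}}{14640 + 15216} - 37763 = \frac{\left(-12 + 108 + 59\right) + \left(36 - 1\right)}{14640 + 15216} - 37763 = \frac{155 + 35}{29856} - 37763 = 190 \cdot \frac{1}{29856} - 37763 = \frac{95}{14928} - 37763 = - \frac{563725969}{14928}$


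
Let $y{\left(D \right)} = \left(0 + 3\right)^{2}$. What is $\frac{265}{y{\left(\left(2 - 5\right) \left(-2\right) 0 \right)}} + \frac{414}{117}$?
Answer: $\frac{3859}{117} \approx 32.983$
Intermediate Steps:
$y{\left(D \right)} = 9$ ($y{\left(D \right)} = 3^{2} = 9$)
$\frac{265}{y{\left(\left(2 - 5\right) \left(-2\right) 0 \right)}} + \frac{414}{117} = \frac{265}{9} + \frac{414}{117} = 265 \cdot \frac{1}{9} + 414 \cdot \frac{1}{117} = \frac{265}{9} + \frac{46}{13} = \frac{3859}{117}$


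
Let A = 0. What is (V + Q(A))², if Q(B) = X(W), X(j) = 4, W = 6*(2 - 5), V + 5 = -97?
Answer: 9604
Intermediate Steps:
V = -102 (V = -5 - 97 = -102)
W = -18 (W = 6*(-3) = -18)
Q(B) = 4
(V + Q(A))² = (-102 + 4)² = (-98)² = 9604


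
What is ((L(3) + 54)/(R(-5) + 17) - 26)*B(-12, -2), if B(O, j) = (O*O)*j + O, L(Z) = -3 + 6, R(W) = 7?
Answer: 14175/2 ≈ 7087.5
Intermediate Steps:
L(Z) = 3
B(O, j) = O + j*O**2 (B(O, j) = O**2*j + O = j*O**2 + O = O + j*O**2)
((L(3) + 54)/(R(-5) + 17) - 26)*B(-12, -2) = ((3 + 54)/(7 + 17) - 26)*(-12*(1 - 12*(-2))) = (57/24 - 26)*(-12*(1 + 24)) = (57*(1/24) - 26)*(-12*25) = (19/8 - 26)*(-300) = -189/8*(-300) = 14175/2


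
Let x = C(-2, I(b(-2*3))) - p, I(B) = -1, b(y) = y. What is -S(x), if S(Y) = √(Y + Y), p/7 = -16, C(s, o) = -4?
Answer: -6*√6 ≈ -14.697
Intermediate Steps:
p = -112 (p = 7*(-16) = -112)
x = 108 (x = -4 - 1*(-112) = -4 + 112 = 108)
S(Y) = √2*√Y (S(Y) = √(2*Y) = √2*√Y)
-S(x) = -√2*√108 = -√2*6*√3 = -6*√6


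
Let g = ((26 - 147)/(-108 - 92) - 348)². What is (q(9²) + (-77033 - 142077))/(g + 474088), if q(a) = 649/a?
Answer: -101412920000/275294138103 ≈ -0.36838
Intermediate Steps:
g = 4827331441/40000 (g = (-121/(-200) - 348)² = (-121*(-1/200) - 348)² = (121/200 - 348)² = (-69479/200)² = 4827331441/40000 ≈ 1.2068e+5)
(q(9²) + (-77033 - 142077))/(g + 474088) = (649/(9²) + (-77033 - 142077))/(4827331441/40000 + 474088) = (649/81 - 219110)/(23790851441/40000) = (649*(1/81) - 219110)*(40000/23790851441) = (649/81 - 219110)*(40000/23790851441) = -17747261/81*40000/23790851441 = -101412920000/275294138103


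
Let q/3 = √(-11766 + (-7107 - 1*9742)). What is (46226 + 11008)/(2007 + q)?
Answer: 6381591/238088 - 9539*I*√28615/238088 ≈ 26.803 - 6.7774*I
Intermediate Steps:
q = 3*I*√28615 (q = 3*√(-11766 + (-7107 - 1*9742)) = 3*√(-11766 + (-7107 - 9742)) = 3*√(-11766 - 16849) = 3*√(-28615) = 3*(I*√28615) = 3*I*√28615 ≈ 507.48*I)
(46226 + 11008)/(2007 + q) = (46226 + 11008)/(2007 + 3*I*√28615) = 57234/(2007 + 3*I*√28615)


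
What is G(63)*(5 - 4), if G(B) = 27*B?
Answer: 1701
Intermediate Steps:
G(63)*(5 - 4) = (27*63)*(5 - 4) = 1701*1 = 1701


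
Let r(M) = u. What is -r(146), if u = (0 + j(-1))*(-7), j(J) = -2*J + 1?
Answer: 21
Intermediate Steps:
j(J) = 1 - 2*J
u = -21 (u = (0 + (1 - 2*(-1)))*(-7) = (0 + (1 + 2))*(-7) = (0 + 3)*(-7) = 3*(-7) = -21)
r(M) = -21
-r(146) = -1*(-21) = 21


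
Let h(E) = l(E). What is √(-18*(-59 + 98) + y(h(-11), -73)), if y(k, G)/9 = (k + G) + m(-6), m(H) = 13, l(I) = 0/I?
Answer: 3*I*√138 ≈ 35.242*I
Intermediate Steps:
l(I) = 0
h(E) = 0
y(k, G) = 117 + 9*G + 9*k (y(k, G) = 9*((k + G) + 13) = 9*((G + k) + 13) = 9*(13 + G + k) = 117 + 9*G + 9*k)
√(-18*(-59 + 98) + y(h(-11), -73)) = √(-18*(-59 + 98) + (117 + 9*(-73) + 9*0)) = √(-18*39 + (117 - 657 + 0)) = √(-702 - 540) = √(-1242) = 3*I*√138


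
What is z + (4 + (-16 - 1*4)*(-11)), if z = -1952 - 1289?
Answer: -3017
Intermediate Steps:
z = -3241
z + (4 + (-16 - 1*4)*(-11)) = -3241 + (4 + (-16 - 1*4)*(-11)) = -3241 + (4 + (-16 - 4)*(-11)) = -3241 + (4 - 20*(-11)) = -3241 + (4 + 220) = -3241 + 224 = -3017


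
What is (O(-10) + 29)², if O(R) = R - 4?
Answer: 225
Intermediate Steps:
O(R) = -4 + R
(O(-10) + 29)² = ((-4 - 10) + 29)² = (-14 + 29)² = 15² = 225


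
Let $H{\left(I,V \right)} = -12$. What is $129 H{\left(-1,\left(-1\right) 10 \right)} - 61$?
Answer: $-1609$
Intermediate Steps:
$129 H{\left(-1,\left(-1\right) 10 \right)} - 61 = 129 \left(-12\right) - 61 = -1548 - 61 = -1609$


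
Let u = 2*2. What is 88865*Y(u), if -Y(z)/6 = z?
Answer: -2132760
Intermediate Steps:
u = 4
Y(z) = -6*z
88865*Y(u) = 88865*(-6*4) = 88865*(-24) = -2132760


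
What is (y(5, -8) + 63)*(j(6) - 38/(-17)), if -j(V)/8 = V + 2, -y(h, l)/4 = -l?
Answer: -32550/17 ≈ -1914.7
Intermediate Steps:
y(h, l) = 4*l (y(h, l) = -(-4)*l = 4*l)
j(V) = -16 - 8*V (j(V) = -8*(V + 2) = -8*(2 + V) = -16 - 8*V)
(y(5, -8) + 63)*(j(6) - 38/(-17)) = (4*(-8) + 63)*((-16 - 8*6) - 38/(-17)) = (-32 + 63)*((-16 - 48) - 38*(-1/17)) = 31*(-64 + 38/17) = 31*(-1050/17) = -32550/17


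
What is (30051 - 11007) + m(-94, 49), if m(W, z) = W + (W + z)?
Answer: 18905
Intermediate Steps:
m(W, z) = z + 2*W
(30051 - 11007) + m(-94, 49) = (30051 - 11007) + (49 + 2*(-94)) = 19044 + (49 - 188) = 19044 - 139 = 18905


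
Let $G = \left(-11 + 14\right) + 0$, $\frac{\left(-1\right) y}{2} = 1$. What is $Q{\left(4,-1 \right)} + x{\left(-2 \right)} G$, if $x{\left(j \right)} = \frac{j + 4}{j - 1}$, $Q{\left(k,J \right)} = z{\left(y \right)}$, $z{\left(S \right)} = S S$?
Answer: $2$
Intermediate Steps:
$y = -2$ ($y = \left(-2\right) 1 = -2$)
$G = 3$ ($G = 3 + 0 = 3$)
$z{\left(S \right)} = S^{2}$
$Q{\left(k,J \right)} = 4$ ($Q{\left(k,J \right)} = \left(-2\right)^{2} = 4$)
$x{\left(j \right)} = \frac{4 + j}{-1 + j}$
$Q{\left(4,-1 \right)} + x{\left(-2 \right)} G = 4 + \frac{4 - 2}{-1 - 2} \cdot 3 = 4 + \frac{1}{-3} \cdot 2 \cdot 3 = 4 + \left(- \frac{1}{3}\right) 2 \cdot 3 = 4 - 2 = 2$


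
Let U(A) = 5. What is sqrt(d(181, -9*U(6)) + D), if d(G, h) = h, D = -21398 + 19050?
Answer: I*sqrt(2393) ≈ 48.918*I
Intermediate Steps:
D = -2348
sqrt(d(181, -9*U(6)) + D) = sqrt(-9*5 - 2348) = sqrt(-45 - 2348) = sqrt(-2393) = I*sqrt(2393)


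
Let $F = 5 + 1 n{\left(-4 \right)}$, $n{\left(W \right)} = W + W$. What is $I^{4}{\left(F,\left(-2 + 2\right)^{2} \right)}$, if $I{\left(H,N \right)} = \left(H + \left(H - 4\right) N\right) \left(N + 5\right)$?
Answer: $50625$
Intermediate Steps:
$n{\left(W \right)} = 2 W$
$F = -3$ ($F = 5 + 1 \cdot 2 \left(-4\right) = 5 + 1 \left(-8\right) = 5 - 8 = -3$)
$I{\left(H,N \right)} = \left(5 + N\right) \left(H + N \left(-4 + H\right)\right)$ ($I{\left(H,N \right)} = \left(H + \left(-4 + H\right) N\right) \left(5 + N\right) = \left(H + N \left(-4 + H\right)\right) \left(5 + N\right) = \left(5 + N\right) \left(H + N \left(-4 + H\right)\right)$)
$I^{4}{\left(F,\left(-2 + 2\right)^{2} \right)} = \left(- 20 \left(-2 + 2\right)^{2} - 4 \left(\left(-2 + 2\right)^{2}\right)^{2} + 5 \left(-3\right) - 3 \left(\left(-2 + 2\right)^{2}\right)^{2} + 6 \left(-3\right) \left(-2 + 2\right)^{2}\right)^{4} = \left(- 20 \cdot 0^{2} - 4 \left(0^{2}\right)^{2} - 15 - 3 \left(0^{2}\right)^{2} + 6 \left(-3\right) 0^{2}\right)^{4} = \left(\left(-20\right) 0 - 4 \cdot 0^{2} - 15 - 3 \cdot 0^{2} + 6 \left(-3\right) 0\right)^{4} = \left(0 - 0 - 15 - 0 + 0\right)^{4} = \left(0 + 0 - 15 + 0 + 0\right)^{4} = \left(-15\right)^{4} = 50625$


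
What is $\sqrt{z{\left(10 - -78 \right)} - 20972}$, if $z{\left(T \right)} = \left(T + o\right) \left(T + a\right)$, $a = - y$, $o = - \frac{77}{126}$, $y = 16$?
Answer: $2 i \sqrt{3670} \approx 121.16 i$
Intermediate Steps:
$o = - \frac{11}{18}$ ($o = \left(-77\right) \frac{1}{126} = - \frac{11}{18} \approx -0.61111$)
$a = -16$ ($a = \left(-1\right) 16 = -16$)
$z{\left(T \right)} = \left(-16 + T\right) \left(- \frac{11}{18} + T\right)$ ($z{\left(T \right)} = \left(T - \frac{11}{18}\right) \left(T - 16\right) = \left(- \frac{11}{18} + T\right) \left(-16 + T\right) = \left(-16 + T\right) \left(- \frac{11}{18} + T\right)$)
$\sqrt{z{\left(10 - -78 \right)} - 20972} = \sqrt{\left(\frac{88}{9} + \left(10 - -78\right)^{2} - \frac{299 \left(10 - -78\right)}{18}\right) - 20972} = \sqrt{\left(\frac{88}{9} + \left(10 + 78\right)^{2} - \frac{299 \left(10 + 78\right)}{18}\right) - 20972} = \sqrt{\left(\frac{88}{9} + 88^{2} - \frac{13156}{9}\right) - 20972} = \sqrt{\left(\frac{88}{9} + 7744 - \frac{13156}{9}\right) - 20972} = \sqrt{6292 - 20972} = \sqrt{-14680} = 2 i \sqrt{3670}$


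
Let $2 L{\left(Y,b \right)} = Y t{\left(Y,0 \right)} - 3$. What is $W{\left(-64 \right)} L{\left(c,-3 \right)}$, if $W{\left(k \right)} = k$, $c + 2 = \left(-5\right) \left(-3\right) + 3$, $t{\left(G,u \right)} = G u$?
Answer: $96$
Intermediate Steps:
$c = 16$ ($c = -2 + \left(\left(-5\right) \left(-3\right) + 3\right) = -2 + \left(15 + 3\right) = -2 + 18 = 16$)
$L{\left(Y,b \right)} = - \frac{3}{2}$ ($L{\left(Y,b \right)} = \frac{Y Y 0 - 3}{2} = \frac{Y 0 - 3}{2} = \frac{0 - 3}{2} = \frac{1}{2} \left(-3\right) = - \frac{3}{2}$)
$W{\left(-64 \right)} L{\left(c,-3 \right)} = \left(-64\right) \left(- \frac{3}{2}\right) = 96$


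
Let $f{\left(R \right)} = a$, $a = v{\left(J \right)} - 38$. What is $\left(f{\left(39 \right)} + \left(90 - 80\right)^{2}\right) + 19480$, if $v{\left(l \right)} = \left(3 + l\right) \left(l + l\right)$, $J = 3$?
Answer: $19578$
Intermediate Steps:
$v{\left(l \right)} = 2 l \left(3 + l\right)$ ($v{\left(l \right)} = \left(3 + l\right) 2 l = 2 l \left(3 + l\right)$)
$a = -2$ ($a = 2 \cdot 3 \left(3 + 3\right) - 38 = 2 \cdot 3 \cdot 6 - 38 = 36 - 38 = -2$)
$f{\left(R \right)} = -2$
$\left(f{\left(39 \right)} + \left(90 - 80\right)^{2}\right) + 19480 = \left(-2 + \left(90 - 80\right)^{2}\right) + 19480 = \left(-2 + 10^{2}\right) + 19480 = \left(-2 + 100\right) + 19480 = 98 + 19480 = 19578$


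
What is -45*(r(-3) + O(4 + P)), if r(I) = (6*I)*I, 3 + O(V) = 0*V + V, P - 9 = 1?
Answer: -2925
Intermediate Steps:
P = 10 (P = 9 + 1 = 10)
O(V) = -3 + V (O(V) = -3 + (0*V + V) = -3 + (0 + V) = -3 + V)
r(I) = 6*I²
-45*(r(-3) + O(4 + P)) = -45*(6*(-3)² + (-3 + (4 + 10))) = -45*(6*9 + (-3 + 14)) = -45*(54 + 11) = -45*65 = -2925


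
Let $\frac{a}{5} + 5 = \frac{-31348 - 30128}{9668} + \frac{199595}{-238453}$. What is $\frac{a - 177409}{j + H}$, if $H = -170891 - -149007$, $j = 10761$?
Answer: $\frac{102283207454394}{6410639841823} \approx 15.955$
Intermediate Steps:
$H = -21884$ ($H = -170891 + 149007 = -21884$)
$a = - \frac{35144548885}{576340901}$ ($a = -25 + 5 \left(\frac{-31348 - 30128}{9668} + \frac{199595}{-238453}\right) = -25 + 5 \left(\left(-31348 - 30128\right) \frac{1}{9668} + 199595 \left(- \frac{1}{238453}\right)\right) = -25 + 5 \left(\left(-61476\right) \frac{1}{9668} - \frac{199595}{238453}\right) = -25 + 5 \left(- \frac{15369}{2417} - \frac{199595}{238453}\right) = -25 + 5 \left(- \frac{4147205272}{576340901}\right) = -25 - \frac{20736026360}{576340901} = - \frac{35144548885}{576340901} \approx -60.979$)
$\frac{a - 177409}{j + H} = \frac{- \frac{35144548885}{576340901} - 177409}{10761 - 21884} = - \frac{102283207454394}{576340901 \left(-11123\right)} = \left(- \frac{102283207454394}{576340901}\right) \left(- \frac{1}{11123}\right) = \frac{102283207454394}{6410639841823}$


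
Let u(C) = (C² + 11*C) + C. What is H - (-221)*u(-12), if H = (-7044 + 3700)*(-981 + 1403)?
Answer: -1411168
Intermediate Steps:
u(C) = C² + 12*C
H = -1411168 (H = -3344*422 = -1411168)
H - (-221)*u(-12) = -1411168 - (-221)*(-12*(12 - 12)) = -1411168 - (-221)*(-12*0) = -1411168 - (-221)*0 = -1411168 - 1*0 = -1411168 + 0 = -1411168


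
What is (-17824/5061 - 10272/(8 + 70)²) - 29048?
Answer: -24849472160/855309 ≈ -29053.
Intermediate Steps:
(-17824/5061 - 10272/(8 + 70)²) - 29048 = (-17824*1/5061 - 10272/(78²)) - 29048 = (-17824/5061 - 10272/6084) - 29048 = (-17824/5061 - 10272*1/6084) - 29048 = (-17824/5061 - 856/507) - 29048 = -4456328/855309 - 29048 = -24849472160/855309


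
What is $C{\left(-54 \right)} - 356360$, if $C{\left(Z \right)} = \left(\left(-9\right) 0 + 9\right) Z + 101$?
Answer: $-356745$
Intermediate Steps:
$C{\left(Z \right)} = 101 + 9 Z$ ($C{\left(Z \right)} = \left(0 + 9\right) Z + 101 = 9 Z + 101 = 101 + 9 Z$)
$C{\left(-54 \right)} - 356360 = \left(101 + 9 \left(-54\right)\right) - 356360 = \left(101 - 486\right) - 356360 = -385 - 356360 = -356745$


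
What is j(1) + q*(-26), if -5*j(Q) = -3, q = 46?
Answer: -5977/5 ≈ -1195.4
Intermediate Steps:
j(Q) = ⅗ (j(Q) = -⅕*(-3) = ⅗)
j(1) + q*(-26) = ⅗ + 46*(-26) = ⅗ - 1196 = -5977/5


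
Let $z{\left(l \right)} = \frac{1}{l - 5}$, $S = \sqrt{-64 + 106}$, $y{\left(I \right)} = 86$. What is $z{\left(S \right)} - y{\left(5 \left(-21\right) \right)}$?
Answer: $- \frac{1457}{17} + \frac{\sqrt{42}}{17} \approx -85.325$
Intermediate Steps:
$S = \sqrt{42} \approx 6.4807$
$z{\left(l \right)} = \frac{1}{-5 + l}$
$z{\left(S \right)} - y{\left(5 \left(-21\right) \right)} = \frac{1}{-5 + \sqrt{42}} - 86 = -86 + \frac{1}{-5 + \sqrt{42}}$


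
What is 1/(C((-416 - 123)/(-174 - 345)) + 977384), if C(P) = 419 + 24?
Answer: 1/977827 ≈ 1.0227e-6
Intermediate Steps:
C(P) = 443
1/(C((-416 - 123)/(-174 - 345)) + 977384) = 1/(443 + 977384) = 1/977827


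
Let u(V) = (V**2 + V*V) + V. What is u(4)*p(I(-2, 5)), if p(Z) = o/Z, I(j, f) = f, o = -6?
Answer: -216/5 ≈ -43.200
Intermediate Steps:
p(Z) = -6/Z
u(V) = V + 2*V**2 (u(V) = (V**2 + V**2) + V = 2*V**2 + V = V + 2*V**2)
u(4)*p(I(-2, 5)) = (4*(1 + 2*4))*(-6/5) = (4*(1 + 8))*(-6*1/5) = (4*9)*(-6/5) = 36*(-6/5) = -216/5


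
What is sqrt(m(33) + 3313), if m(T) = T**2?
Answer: sqrt(4402) ≈ 66.348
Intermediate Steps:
sqrt(m(33) + 3313) = sqrt(33**2 + 3313) = sqrt(1089 + 3313) = sqrt(4402)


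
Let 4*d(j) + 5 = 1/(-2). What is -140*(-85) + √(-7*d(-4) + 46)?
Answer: 11900 + √890/4 ≈ 11907.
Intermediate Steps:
d(j) = -11/8 (d(j) = -5/4 + (1/(-2))/4 = -5/4 + (1*(-½))/4 = -5/4 + (¼)*(-½) = -5/4 - ⅛ = -11/8)
-140*(-85) + √(-7*d(-4) + 46) = -140*(-85) + √(-7*(-11/8) + 46) = 11900 + √(77/8 + 46) = 11900 + √(445/8) = 11900 + √890/4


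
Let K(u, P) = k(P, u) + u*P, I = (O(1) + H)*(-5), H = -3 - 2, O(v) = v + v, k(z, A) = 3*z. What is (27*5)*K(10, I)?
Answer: 26325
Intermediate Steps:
O(v) = 2*v
H = -5
I = 15 (I = (2*1 - 5)*(-5) = (2 - 5)*(-5) = -3*(-5) = 15)
K(u, P) = 3*P + P*u (K(u, P) = 3*P + u*P = 3*P + P*u)
(27*5)*K(10, I) = (27*5)*(15*(3 + 10)) = 135*(15*13) = 135*195 = 26325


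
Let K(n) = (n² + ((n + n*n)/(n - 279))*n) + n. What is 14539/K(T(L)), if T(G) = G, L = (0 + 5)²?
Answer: 1846453/74425 ≈ 24.810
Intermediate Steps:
L = 25 (L = 5² = 25)
K(n) = n + n² + n*(n + n²)/(-279 + n) (K(n) = (n² + ((n + n²)/(-279 + n))*n) + n = (n² + n*(n + n²)/(-279 + n)) + n = n + n² + n*(n + n²)/(-279 + n))
14539/K(T(L)) = 14539/((25*(-279 - 277*25 + 2*25²)/(-279 + 25))) = 14539/((25*(-279 - 6925 + 2*625)/(-254))) = 14539/((25*(-1/254)*(-279 - 6925 + 1250))) = 14539/((25*(-1/254)*(-5954))) = 14539/(74425/127) = 14539*(127/74425) = 1846453/74425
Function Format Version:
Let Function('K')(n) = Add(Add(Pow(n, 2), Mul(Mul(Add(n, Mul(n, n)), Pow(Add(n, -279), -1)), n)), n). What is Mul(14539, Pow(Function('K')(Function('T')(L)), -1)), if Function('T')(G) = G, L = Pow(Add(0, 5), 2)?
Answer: Rational(1846453, 74425) ≈ 24.810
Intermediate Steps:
L = 25 (L = Pow(5, 2) = 25)
Function('K')(n) = Add(n, Pow(n, 2), Mul(n, Pow(Add(-279, n), -1), Add(n, Pow(n, 2)))) (Function('K')(n) = Add(Add(Pow(n, 2), Mul(Mul(Add(n, Pow(n, 2)), Pow(Add(-279, n), -1)), n)), n) = Add(Add(Pow(n, 2), Mul(Mul(Pow(Add(-279, n), -1), Add(n, Pow(n, 2))), n)), n) = Add(Add(Pow(n, 2), Mul(n, Pow(Add(-279, n), -1), Add(n, Pow(n, 2)))), n) = Add(n, Pow(n, 2), Mul(n, Pow(Add(-279, n), -1), Add(n, Pow(n, 2)))))
Mul(14539, Pow(Function('K')(Function('T')(L)), -1)) = Mul(14539, Pow(Mul(25, Pow(Add(-279, 25), -1), Add(-279, Mul(-277, 25), Mul(2, Pow(25, 2)))), -1)) = Mul(14539, Pow(Mul(25, Pow(-254, -1), Add(-279, -6925, Mul(2, 625))), -1)) = Mul(14539, Pow(Mul(25, Rational(-1, 254), Add(-279, -6925, 1250)), -1)) = Mul(14539, Pow(Mul(25, Rational(-1, 254), -5954), -1)) = Mul(14539, Pow(Rational(74425, 127), -1)) = Mul(14539, Rational(127, 74425)) = Rational(1846453, 74425)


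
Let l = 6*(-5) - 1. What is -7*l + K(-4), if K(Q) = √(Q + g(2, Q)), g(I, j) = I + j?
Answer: 217 + I*√6 ≈ 217.0 + 2.4495*I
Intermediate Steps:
l = -31 (l = -30 - 1 = -31)
K(Q) = √(2 + 2*Q) (K(Q) = √(Q + (2 + Q)) = √(2 + 2*Q))
-7*l + K(-4) = -7*(-31) + √(2 + 2*(-4)) = 217 + √(2 - 8) = 217 + √(-6) = 217 + I*√6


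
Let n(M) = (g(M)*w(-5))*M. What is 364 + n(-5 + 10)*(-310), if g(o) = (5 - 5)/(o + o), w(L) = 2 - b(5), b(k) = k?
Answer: 364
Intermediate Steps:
w(L) = -3 (w(L) = 2 - 1*5 = 2 - 5 = -3)
g(o) = 0 (g(o) = 0/((2*o)) = 0*(1/(2*o)) = 0)
n(M) = 0 (n(M) = (0*(-3))*M = 0*M = 0)
364 + n(-5 + 10)*(-310) = 364 + 0*(-310) = 364 + 0 = 364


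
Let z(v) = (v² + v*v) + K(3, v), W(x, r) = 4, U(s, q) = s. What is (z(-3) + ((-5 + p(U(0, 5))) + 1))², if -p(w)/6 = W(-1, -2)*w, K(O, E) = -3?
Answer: 121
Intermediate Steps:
z(v) = -3 + 2*v² (z(v) = (v² + v*v) - 3 = (v² + v²) - 3 = 2*v² - 3 = -3 + 2*v²)
p(w) = -24*w
(z(-3) + ((-5 + p(U(0, 5))) + 1))² = ((-3 + 2*(-3)²) + ((-5 - 24*0) + 1))² = ((-3 + 2*9) + ((-5 + 0) + 1))² = ((-3 + 18) + (-5 + 1))² = (15 - 4)² = 11² = 121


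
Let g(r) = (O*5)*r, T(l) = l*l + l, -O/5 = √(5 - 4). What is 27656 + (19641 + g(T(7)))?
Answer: 45897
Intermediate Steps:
O = -5 (O = -5*√(5 - 4) = -5*√1 = -5*1 = -5)
T(l) = l + l² (T(l) = l² + l = l + l²)
g(r) = -25*r (g(r) = (-5*5)*r = -25*r)
27656 + (19641 + g(T(7))) = 27656 + (19641 - 175*(1 + 7)) = 27656 + (19641 - 175*8) = 27656 + (19641 - 25*56) = 27656 + (19641 - 1400) = 27656 + 18241 = 45897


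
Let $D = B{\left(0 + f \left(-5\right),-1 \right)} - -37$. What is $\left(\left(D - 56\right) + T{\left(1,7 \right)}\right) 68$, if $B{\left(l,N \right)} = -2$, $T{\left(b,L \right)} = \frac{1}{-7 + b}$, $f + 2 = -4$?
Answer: $- \frac{4318}{3} \approx -1439.3$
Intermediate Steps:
$f = -6$ ($f = -2 - 4 = -6$)
$D = 35$ ($D = -2 - -37 = -2 + 37 = 35$)
$\left(\left(D - 56\right) + T{\left(1,7 \right)}\right) 68 = \left(\left(35 - 56\right) + \frac{1}{-7 + 1}\right) 68 = \left(\left(35 - 56\right) + \frac{1}{-6}\right) 68 = \left(-21 - \frac{1}{6}\right) 68 = \left(- \frac{127}{6}\right) 68 = - \frac{4318}{3}$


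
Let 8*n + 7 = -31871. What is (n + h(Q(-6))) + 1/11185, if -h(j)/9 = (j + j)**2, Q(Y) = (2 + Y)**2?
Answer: -590601551/44740 ≈ -13201.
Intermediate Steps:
n = -15939/4 (n = -7/8 + (1/8)*(-31871) = -7/8 - 31871/8 = -15939/4 ≈ -3984.8)
h(j) = -36*j**2 (h(j) = -9*(j + j)**2 = -9*4*j**2 = -36*j**2)
(n + h(Q(-6))) + 1/11185 = (-15939/4 - 36*(2 - 6)**4) + 1/11185 = (-15939/4 - 36*((-4)**2)**2) + 1/11185 = (-15939/4 - 36*16**2) + 1/11185 = (-15939/4 - 36*256) + 1/11185 = (-15939/4 - 9216) + 1/11185 = -52803/4 + 1/11185 = -590601551/44740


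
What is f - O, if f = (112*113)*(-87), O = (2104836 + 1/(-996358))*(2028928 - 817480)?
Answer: -1270306863055178676/498179 ≈ -2.5499e+12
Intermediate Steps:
O = 1270306314524230788/498179 (O = (2104836 - 1/996358)*1211448 = (2097170187287/996358)*1211448 = 1270306314524230788/498179 ≈ 2.5499e+12)
f = -1101072 (f = 12656*(-87) = -1101072)
f - O = -1101072 - 1*1270306314524230788/498179 = -1101072 - 1270306314524230788/498179 = -1270306863055178676/498179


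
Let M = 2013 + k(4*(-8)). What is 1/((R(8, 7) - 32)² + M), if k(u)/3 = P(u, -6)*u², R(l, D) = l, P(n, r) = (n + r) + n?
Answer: -1/212451 ≈ -4.7070e-6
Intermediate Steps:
P(n, r) = r + 2*n
k(u) = 3*u²*(-6 + 2*u) (k(u) = 3*((-6 + 2*u)*u²) = 3*(u²*(-6 + 2*u)) = 3*u²*(-6 + 2*u))
M = -213027 (M = 2013 + 6*(4*(-8))²*(-3 + 4*(-8)) = 2013 + 6*(-32)²*(-3 - 32) = 2013 + 6*1024*(-35) = 2013 - 215040 = -213027)
1/((R(8, 7) - 32)² + M) = 1/((8 - 32)² - 213027) = 1/((-24)² - 213027) = 1/(576 - 213027) = 1/(-212451) = -1/212451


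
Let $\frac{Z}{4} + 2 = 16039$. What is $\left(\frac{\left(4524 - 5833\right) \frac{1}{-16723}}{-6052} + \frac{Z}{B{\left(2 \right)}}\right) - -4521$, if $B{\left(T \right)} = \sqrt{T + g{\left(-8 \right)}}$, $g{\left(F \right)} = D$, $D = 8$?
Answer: $\frac{3845038153}{850484} + \frac{32074 \sqrt{10}}{5} \approx 24806.0$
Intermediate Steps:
$Z = 64148$ ($Z = -8 + 4 \cdot 16039 = -8 + 64156 = 64148$)
$g{\left(F \right)} = 8$
$B{\left(T \right)} = \sqrt{8 + T}$ ($B{\left(T \right)} = \sqrt{T + 8} = \sqrt{8 + T}$)
$\left(\frac{\left(4524 - 5833\right) \frac{1}{-16723}}{-6052} + \frac{Z}{B{\left(2 \right)}}\right) - -4521 = \left(\frac{\left(4524 - 5833\right) \frac{1}{-16723}}{-6052} + \frac{64148}{\sqrt{8 + 2}}\right) - -4521 = \left(\left(4524 - 5833\right) \left(- \frac{1}{16723}\right) \left(- \frac{1}{6052}\right) + \frac{64148}{\sqrt{10}}\right) + 4521 = \left(\left(-1309\right) \left(- \frac{1}{16723}\right) \left(- \frac{1}{6052}\right) + 64148 \frac{\sqrt{10}}{10}\right) + 4521 = \left(\frac{187}{2389} \left(- \frac{1}{6052}\right) + \frac{32074 \sqrt{10}}{5}\right) + 4521 = \left(- \frac{11}{850484} + \frac{32074 \sqrt{10}}{5}\right) + 4521 = \frac{3845038153}{850484} + \frac{32074 \sqrt{10}}{5}$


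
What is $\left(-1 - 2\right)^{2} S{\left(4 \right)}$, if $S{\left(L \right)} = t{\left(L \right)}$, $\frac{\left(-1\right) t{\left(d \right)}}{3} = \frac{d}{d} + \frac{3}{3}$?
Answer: $-54$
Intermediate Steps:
$t{\left(d \right)} = -6$ ($t{\left(d \right)} = - 3 \left(\frac{d}{d} + \frac{3}{3}\right) = - 3 \left(1 + 3 \cdot \frac{1}{3}\right) = - 3 \left(1 + 1\right) = \left(-3\right) 2 = -6$)
$S{\left(L \right)} = -6$
$\left(-1 - 2\right)^{2} S{\left(4 \right)} = \left(-1 - 2\right)^{2} \left(-6\right) = \left(-3\right)^{2} \left(-6\right) = 9 \left(-6\right) = -54$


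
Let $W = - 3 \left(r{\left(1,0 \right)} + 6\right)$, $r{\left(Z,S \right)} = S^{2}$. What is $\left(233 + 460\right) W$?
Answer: $-12474$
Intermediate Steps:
$W = -18$ ($W = - 3 \left(0^{2} + 6\right) = - 3 \left(0 + 6\right) = \left(-3\right) 6 = -18$)
$\left(233 + 460\right) W = \left(233 + 460\right) \left(-18\right) = 693 \left(-18\right) = -12474$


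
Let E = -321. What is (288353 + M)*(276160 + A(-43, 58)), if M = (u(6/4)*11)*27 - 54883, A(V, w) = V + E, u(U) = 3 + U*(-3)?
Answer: 64267225002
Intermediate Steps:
u(U) = 3 - 3*U
A(V, w) = -321 + V (A(V, w) = V - 321 = -321 + V)
M = -110657/2 (M = ((3 - 18/4)*11)*27 - 54883 = ((3 - 3*3/2)*11)*27 - 54883 = ((3 - 9/2)*11)*27 - 54883 = -3/2*11*27 - 54883 = -33/2*27 - 54883 = -891/2 - 54883 = -110657/2 ≈ -55329.)
(288353 + M)*(276160 + A(-43, 58)) = (288353 - 110657/2)*(276160 + (-321 - 43)) = 466049*(276160 - 364)/2 = (466049/2)*275796 = 64267225002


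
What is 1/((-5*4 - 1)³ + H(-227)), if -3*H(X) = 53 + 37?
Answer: -1/9291 ≈ -0.00010763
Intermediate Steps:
H(X) = -30 (H(X) = -(53 + 37)/3 = -⅓*90 = -30)
1/((-5*4 - 1)³ + H(-227)) = 1/((-5*4 - 1)³ - 30) = 1/((-20 - 1)³ - 30) = 1/((-21)³ - 30) = 1/(-9261 - 30) = 1/(-9291) = -1/9291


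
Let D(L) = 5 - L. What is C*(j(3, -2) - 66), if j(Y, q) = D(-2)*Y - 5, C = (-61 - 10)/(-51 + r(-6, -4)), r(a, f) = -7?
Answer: -1775/29 ≈ -61.207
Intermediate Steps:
C = 71/58 (C = (-61 - 10)/(-51 - 7) = -71/(-58) = -71*(-1/58) = 71/58 ≈ 1.2241)
j(Y, q) = -5 + 7*Y (j(Y, q) = (5 - 1*(-2))*Y - 5 = (5 + 2)*Y - 5 = 7*Y - 5 = -5 + 7*Y)
C*(j(3, -2) - 66) = 71*((-5 + 7*3) - 66)/58 = 71*((-5 + 21) - 66)/58 = 71*(16 - 66)/58 = (71/58)*(-50) = -1775/29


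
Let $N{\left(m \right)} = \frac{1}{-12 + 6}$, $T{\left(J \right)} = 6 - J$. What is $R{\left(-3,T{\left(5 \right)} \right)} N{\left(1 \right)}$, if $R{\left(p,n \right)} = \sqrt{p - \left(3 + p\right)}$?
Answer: $- \frac{i \sqrt{3}}{6} \approx - 0.28868 i$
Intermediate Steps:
$N{\left(m \right)} = - \frac{1}{6}$ ($N{\left(m \right)} = \frac{1}{-6} = - \frac{1}{6}$)
$R{\left(p,n \right)} = i \sqrt{3}$ ($R{\left(p,n \right)} = \sqrt{-3} = i \sqrt{3}$)
$R{\left(-3,T{\left(5 \right)} \right)} N{\left(1 \right)} = i \sqrt{3} \left(- \frac{1}{6}\right) = - \frac{i \sqrt{3}}{6}$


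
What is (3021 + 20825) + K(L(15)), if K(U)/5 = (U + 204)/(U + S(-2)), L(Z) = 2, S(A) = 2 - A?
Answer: 72053/3 ≈ 24018.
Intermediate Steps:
K(U) = 5*(204 + U)/(4 + U) (K(U) = 5*((U + 204)/(U + (2 - 1*(-2)))) = 5*((204 + U)/(U + (2 + 2))) = 5*((204 + U)/(U + 4)) = 5*((204 + U)/(4 + U)) = 5*(204 + U)/(4 + U))
(3021 + 20825) + K(L(15)) = (3021 + 20825) + 5*(204 + 2)/(4 + 2) = 23846 + 5*206/6 = 23846 + 5*(⅙)*206 = 23846 + 515/3 = 72053/3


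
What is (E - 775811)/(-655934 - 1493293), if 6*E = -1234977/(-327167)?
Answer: 169213034405/468770766606 ≈ 0.36097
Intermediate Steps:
E = 411659/654334 (E = (-1234977/(-327167))/6 = (-1234977*(-1/327167))/6 = (1/6)*(1234977/327167) = 411659/654334 ≈ 0.62913)
(E - 775811)/(-655934 - 1493293) = (411659/654334 - 775811)/(-655934 - 1493293) = -507639103215/654334/(-2149227) = -507639103215/654334*(-1/2149227) = 169213034405/468770766606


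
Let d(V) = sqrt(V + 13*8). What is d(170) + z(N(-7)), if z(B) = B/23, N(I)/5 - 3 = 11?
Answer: 70/23 + sqrt(274) ≈ 19.596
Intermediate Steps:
d(V) = sqrt(104 + V) (d(V) = sqrt(V + 104) = sqrt(104 + V))
N(I) = 70 (N(I) = 15 + 5*11 = 15 + 55 = 70)
z(B) = B/23 (z(B) = B*(1/23) = B/23)
d(170) + z(N(-7)) = sqrt(104 + 170) + (1/23)*70 = sqrt(274) + 70/23 = 70/23 + sqrt(274)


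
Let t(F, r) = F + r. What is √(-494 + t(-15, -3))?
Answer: 16*I*√2 ≈ 22.627*I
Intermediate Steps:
√(-494 + t(-15, -3)) = √(-494 + (-15 - 3)) = √(-494 - 18) = √(-512) = 16*I*√2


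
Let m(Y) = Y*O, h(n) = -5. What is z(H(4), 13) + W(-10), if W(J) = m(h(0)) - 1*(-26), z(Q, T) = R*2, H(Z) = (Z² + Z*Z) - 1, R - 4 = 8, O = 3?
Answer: 35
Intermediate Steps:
R = 12 (R = 4 + 8 = 12)
m(Y) = 3*Y (m(Y) = Y*3 = 3*Y)
H(Z) = -1 + 2*Z² (H(Z) = (Z² + Z²) - 1 = 2*Z² - 1 = -1 + 2*Z²)
z(Q, T) = 24 (z(Q, T) = 12*2 = 24)
W(J) = 11 (W(J) = 3*(-5) - 1*(-26) = -15 + 26 = 11)
z(H(4), 13) + W(-10) = 24 + 11 = 35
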